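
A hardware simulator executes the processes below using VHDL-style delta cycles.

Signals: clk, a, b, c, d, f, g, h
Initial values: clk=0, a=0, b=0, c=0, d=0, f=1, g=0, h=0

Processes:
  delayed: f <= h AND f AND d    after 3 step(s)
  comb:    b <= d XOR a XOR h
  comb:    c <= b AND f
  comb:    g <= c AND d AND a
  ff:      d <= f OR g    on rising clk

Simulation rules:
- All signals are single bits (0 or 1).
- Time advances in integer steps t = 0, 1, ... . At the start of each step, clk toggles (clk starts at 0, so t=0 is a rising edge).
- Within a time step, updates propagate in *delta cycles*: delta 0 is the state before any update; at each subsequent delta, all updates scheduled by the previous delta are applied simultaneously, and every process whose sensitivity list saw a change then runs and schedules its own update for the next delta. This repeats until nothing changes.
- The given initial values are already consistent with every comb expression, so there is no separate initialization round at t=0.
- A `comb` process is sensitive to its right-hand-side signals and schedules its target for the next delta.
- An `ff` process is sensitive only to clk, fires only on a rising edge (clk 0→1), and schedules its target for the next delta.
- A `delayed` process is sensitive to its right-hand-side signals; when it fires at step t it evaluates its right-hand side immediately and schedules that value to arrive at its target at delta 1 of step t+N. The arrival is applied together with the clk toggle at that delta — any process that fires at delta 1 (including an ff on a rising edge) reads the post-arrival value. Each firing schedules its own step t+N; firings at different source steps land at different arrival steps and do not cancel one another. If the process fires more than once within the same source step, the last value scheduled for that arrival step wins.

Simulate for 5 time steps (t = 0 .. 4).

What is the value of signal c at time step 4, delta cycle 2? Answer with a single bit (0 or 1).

t=0 Δ0: b=0 g=0 a=0 c=0 d=0 f=1 clk=0 h=0
  Δ1: clk:0→1
  Δ2: d:0→1
  Δ3: b:0→1
  Δ4: c:0→1
  (4Δ to stable)
t=1 Δ0: b=1 g=0 a=0 c=1 d=1 f=1 clk=1 h=0
  Δ1: clk:1→0
  (1Δ to stable)
t=2 Δ0: b=1 g=0 a=0 c=1 d=1 f=1 clk=0 h=0
  Δ1: clk:0→1
  (1Δ to stable)
t=3 Δ0: b=1 g=0 a=0 c=1 d=1 f=1 clk=1 h=0
  Δ1: f:1→0, clk:1→0
  Δ2: c:1→0
  (2Δ to stable)
t=4 Δ0: b=1 g=0 a=0 c=0 d=1 f=0 clk=0 h=0
  Δ1: clk:0→1
  Δ2: d:1→0
  Δ3: b:1→0
  (3Δ to stable)

0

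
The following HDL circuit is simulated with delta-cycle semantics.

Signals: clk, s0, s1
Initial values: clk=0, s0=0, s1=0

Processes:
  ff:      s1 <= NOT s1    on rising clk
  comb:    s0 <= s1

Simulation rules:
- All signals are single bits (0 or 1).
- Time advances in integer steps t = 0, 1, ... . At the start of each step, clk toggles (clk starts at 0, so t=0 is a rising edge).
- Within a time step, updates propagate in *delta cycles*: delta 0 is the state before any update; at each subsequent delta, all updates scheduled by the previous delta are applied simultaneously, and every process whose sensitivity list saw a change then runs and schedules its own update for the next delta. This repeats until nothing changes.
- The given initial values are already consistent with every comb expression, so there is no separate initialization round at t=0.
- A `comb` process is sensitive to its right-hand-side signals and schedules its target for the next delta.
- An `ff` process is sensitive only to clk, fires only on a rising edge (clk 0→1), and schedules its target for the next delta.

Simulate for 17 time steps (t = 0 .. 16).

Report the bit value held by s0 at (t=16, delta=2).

0

[bits: clk,s1,s0]
t=0: Δ0=000 Δ1=100 Δ2=110 Δ3=111 | 3Δ
t=1: Δ0=111 Δ1=011 | 1Δ
t=2: Δ0=011 Δ1=111 Δ2=101 Δ3=100 | 3Δ
t=3: Δ0=100 Δ1=000 | 1Δ
t=4: Δ0=000 Δ1=100 Δ2=110 Δ3=111 | 3Δ
t=5: Δ0=111 Δ1=011 | 1Δ
t=6: Δ0=011 Δ1=111 Δ2=101 Δ3=100 | 3Δ
t=7: Δ0=100 Δ1=000 | 1Δ
t=8: Δ0=000 Δ1=100 Δ2=110 Δ3=111 | 3Δ
t=9: Δ0=111 Δ1=011 | 1Δ
t=10: Δ0=011 Δ1=111 Δ2=101 Δ3=100 | 3Δ
t=11: Δ0=100 Δ1=000 | 1Δ
t=12: Δ0=000 Δ1=100 Δ2=110 Δ3=111 | 3Δ
t=13: Δ0=111 Δ1=011 | 1Δ
t=14: Δ0=011 Δ1=111 Δ2=101 Δ3=100 | 3Δ
t=15: Δ0=100 Δ1=000 | 1Δ
t=16: Δ0=000 Δ1=100 Δ2=110 Δ3=111 | 3Δ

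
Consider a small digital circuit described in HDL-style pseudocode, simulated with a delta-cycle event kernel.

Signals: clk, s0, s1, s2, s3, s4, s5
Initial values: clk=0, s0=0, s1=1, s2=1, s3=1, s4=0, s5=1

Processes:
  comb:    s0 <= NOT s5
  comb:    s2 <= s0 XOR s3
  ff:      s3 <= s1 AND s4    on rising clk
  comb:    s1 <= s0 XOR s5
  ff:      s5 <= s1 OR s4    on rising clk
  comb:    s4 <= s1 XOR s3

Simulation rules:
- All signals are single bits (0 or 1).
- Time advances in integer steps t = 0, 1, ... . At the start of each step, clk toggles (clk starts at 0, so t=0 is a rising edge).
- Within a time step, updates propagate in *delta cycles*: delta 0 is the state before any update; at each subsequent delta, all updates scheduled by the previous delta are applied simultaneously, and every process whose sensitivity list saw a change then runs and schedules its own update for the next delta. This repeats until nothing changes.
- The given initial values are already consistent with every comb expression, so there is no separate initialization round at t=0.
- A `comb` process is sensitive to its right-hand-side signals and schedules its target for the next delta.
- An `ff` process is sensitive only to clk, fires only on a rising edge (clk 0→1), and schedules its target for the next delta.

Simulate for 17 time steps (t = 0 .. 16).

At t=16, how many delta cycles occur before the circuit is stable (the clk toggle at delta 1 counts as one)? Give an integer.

3

[bits: s2,s1,s5,s3,s0,s4,clk]
t=0: Δ0=1111000 Δ1=1111001 Δ2=1110001 Δ3=0110011 | 3Δ
t=1: Δ0=0110011 Δ1=0110010 | 1Δ
t=2: Δ0=0110010 Δ1=0110011 Δ2=0111011 Δ3=1111001 | 3Δ
t=3: Δ0=1111001 Δ1=1111000 | 1Δ
t=4: Δ0=1111000 Δ1=1111001 Δ2=1110001 Δ3=0110011 | 3Δ
t=5: Δ0=0110011 Δ1=0110010 | 1Δ
t=6: Δ0=0110010 Δ1=0110011 Δ2=0111011 Δ3=1111001 | 3Δ
t=7: Δ0=1111001 Δ1=1111000 | 1Δ
t=8: Δ0=1111000 Δ1=1111001 Δ2=1110001 Δ3=0110011 | 3Δ
t=9: Δ0=0110011 Δ1=0110010 | 1Δ
t=10: Δ0=0110010 Δ1=0110011 Δ2=0111011 Δ3=1111001 | 3Δ
t=11: Δ0=1111001 Δ1=1111000 | 1Δ
t=12: Δ0=1111000 Δ1=1111001 Δ2=1110001 Δ3=0110011 | 3Δ
t=13: Δ0=0110011 Δ1=0110010 | 1Δ
t=14: Δ0=0110010 Δ1=0110011 Δ2=0111011 Δ3=1111001 | 3Δ
t=15: Δ0=1111001 Δ1=1111000 | 1Δ
t=16: Δ0=1111000 Δ1=1111001 Δ2=1110001 Δ3=0110011 | 3Δ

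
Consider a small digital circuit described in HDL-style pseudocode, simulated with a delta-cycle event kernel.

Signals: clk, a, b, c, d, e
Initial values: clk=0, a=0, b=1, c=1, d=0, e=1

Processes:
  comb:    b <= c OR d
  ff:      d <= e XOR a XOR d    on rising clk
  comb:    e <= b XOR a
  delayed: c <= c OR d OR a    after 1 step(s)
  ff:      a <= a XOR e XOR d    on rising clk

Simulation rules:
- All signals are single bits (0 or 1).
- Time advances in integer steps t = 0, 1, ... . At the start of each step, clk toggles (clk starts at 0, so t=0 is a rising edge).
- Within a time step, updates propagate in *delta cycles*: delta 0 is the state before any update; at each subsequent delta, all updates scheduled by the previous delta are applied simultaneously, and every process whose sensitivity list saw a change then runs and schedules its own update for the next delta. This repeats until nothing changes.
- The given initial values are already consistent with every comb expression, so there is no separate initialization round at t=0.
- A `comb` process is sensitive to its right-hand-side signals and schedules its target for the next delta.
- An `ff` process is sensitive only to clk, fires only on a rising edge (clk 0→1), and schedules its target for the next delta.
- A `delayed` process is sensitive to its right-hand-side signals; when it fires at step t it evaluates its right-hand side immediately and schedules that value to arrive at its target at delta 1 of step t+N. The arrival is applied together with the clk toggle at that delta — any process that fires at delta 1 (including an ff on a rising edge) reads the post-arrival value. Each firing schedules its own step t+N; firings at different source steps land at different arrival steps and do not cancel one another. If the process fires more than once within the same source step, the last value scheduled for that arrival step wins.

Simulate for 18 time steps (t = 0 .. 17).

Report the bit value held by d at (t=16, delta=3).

[bits: c,e,clk,a,b,d]
t=0: Δ0=110010 Δ1=111010 Δ2=111111 Δ3=101111 | 3Δ
t=1: Δ0=101111 Δ1=100111 | 1Δ
t=2: Δ0=100111 Δ1=101111 Δ2=101010 Δ3=111010 | 3Δ
t=3: Δ0=111010 Δ1=110010 | 1Δ
t=4: Δ0=110010 Δ1=111010 Δ2=111111 Δ3=101111 | 3Δ
t=5: Δ0=101111 Δ1=100111 | 1Δ
t=6: Δ0=100111 Δ1=101111 Δ2=101010 Δ3=111010 | 3Δ
t=7: Δ0=111010 Δ1=110010 | 1Δ
t=8: Δ0=110010 Δ1=111010 Δ2=111111 Δ3=101111 | 3Δ
t=9: Δ0=101111 Δ1=100111 | 1Δ
t=10: Δ0=100111 Δ1=101111 Δ2=101010 Δ3=111010 | 3Δ
t=11: Δ0=111010 Δ1=110010 | 1Δ
t=12: Δ0=110010 Δ1=111010 Δ2=111111 Δ3=101111 | 3Δ
t=13: Δ0=101111 Δ1=100111 | 1Δ
t=14: Δ0=100111 Δ1=101111 Δ2=101010 Δ3=111010 | 3Δ
t=15: Δ0=111010 Δ1=110010 | 1Δ
t=16: Δ0=110010 Δ1=111010 Δ2=111111 Δ3=101111 | 3Δ
t=17: Δ0=101111 Δ1=100111 | 1Δ

1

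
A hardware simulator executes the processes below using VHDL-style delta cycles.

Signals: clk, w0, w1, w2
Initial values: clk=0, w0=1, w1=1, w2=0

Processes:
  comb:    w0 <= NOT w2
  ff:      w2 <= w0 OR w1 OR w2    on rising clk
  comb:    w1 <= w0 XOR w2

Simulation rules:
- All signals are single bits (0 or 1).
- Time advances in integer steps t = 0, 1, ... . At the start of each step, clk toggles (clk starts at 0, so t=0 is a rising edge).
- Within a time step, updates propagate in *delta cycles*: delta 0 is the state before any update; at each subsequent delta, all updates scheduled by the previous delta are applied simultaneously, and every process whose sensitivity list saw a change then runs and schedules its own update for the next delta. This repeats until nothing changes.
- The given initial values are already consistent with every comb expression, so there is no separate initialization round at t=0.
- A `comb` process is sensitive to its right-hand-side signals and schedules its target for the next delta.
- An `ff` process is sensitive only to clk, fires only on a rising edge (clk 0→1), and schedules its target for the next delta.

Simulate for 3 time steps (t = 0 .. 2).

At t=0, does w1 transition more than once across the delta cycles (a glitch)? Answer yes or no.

yes

t0.Δ0 w2=0 clk=0 w0=1 w1=1
t0.Δ1 w2=0 clk=1 w0=1 w1=1
t0.Δ2 w2=1 clk=1 w0=1 w1=1
t0.Δ3 w2=1 clk=1 w0=0 w1=0
t0.Δ4 w2=1 clk=1 w0=0 w1=1
t1.Δ0 w2=1 clk=1 w0=0 w1=1
t1.Δ1 w2=1 clk=0 w0=0 w1=1
t2.Δ0 w2=1 clk=0 w0=0 w1=1
t2.Δ1 w2=1 clk=1 w0=0 w1=1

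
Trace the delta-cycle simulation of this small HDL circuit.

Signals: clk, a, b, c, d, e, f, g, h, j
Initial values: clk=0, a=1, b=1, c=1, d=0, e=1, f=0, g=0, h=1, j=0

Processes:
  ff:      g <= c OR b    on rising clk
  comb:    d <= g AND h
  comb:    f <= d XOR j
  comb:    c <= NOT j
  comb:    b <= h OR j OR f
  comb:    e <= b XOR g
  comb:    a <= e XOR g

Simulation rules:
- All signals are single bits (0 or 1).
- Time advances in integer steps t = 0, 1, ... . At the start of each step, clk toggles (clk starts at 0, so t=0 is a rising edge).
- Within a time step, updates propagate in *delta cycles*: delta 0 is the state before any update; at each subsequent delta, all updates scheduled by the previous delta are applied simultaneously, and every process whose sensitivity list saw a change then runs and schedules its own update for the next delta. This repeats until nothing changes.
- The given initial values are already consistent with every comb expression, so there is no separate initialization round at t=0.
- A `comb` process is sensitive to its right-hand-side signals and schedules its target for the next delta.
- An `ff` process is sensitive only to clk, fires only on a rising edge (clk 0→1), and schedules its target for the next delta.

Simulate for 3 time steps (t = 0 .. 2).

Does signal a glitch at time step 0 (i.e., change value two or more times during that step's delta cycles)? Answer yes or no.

yes

[bits: b,h,clk,j,a,d,e,c,g,f]
t=0: Δ0=1100101100 Δ1=1110101100 Δ2=1110101110 Δ3=1110010110 Δ4=1110110111 | 4Δ
t=1: Δ0=1110110111 Δ1=1100110111 | 1Δ
t=2: Δ0=1100110111 Δ1=1110110111 | 1Δ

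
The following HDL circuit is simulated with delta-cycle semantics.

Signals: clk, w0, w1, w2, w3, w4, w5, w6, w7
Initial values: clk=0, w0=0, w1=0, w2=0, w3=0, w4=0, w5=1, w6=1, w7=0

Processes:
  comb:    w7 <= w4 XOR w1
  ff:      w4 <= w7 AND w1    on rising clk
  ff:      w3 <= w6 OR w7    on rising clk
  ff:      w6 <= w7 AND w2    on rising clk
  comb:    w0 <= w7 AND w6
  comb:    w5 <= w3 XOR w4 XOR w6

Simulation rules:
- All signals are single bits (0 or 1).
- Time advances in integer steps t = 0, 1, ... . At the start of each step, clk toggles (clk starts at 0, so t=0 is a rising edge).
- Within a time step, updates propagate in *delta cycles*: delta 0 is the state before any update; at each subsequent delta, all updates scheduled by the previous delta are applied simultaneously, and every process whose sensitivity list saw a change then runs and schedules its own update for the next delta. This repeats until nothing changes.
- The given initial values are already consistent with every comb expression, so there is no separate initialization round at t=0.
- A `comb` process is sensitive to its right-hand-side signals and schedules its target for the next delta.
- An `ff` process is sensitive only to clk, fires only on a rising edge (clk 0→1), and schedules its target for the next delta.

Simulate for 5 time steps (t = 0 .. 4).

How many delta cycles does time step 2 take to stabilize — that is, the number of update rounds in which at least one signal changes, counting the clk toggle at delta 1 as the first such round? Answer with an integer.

3

t=0 Δ0: w6=1 w5=1 w3=0 w0=0 w2=0 w7=0 w1=0 w4=0 clk=0
  Δ1: clk:0→1
  Δ2: w6:1→0, w3:0→1
  (2Δ to stable)
t=1 Δ0: w6=0 w5=1 w3=1 w0=0 w2=0 w7=0 w1=0 w4=0 clk=1
  Δ1: clk:1→0
  (1Δ to stable)
t=2 Δ0: w6=0 w5=1 w3=1 w0=0 w2=0 w7=0 w1=0 w4=0 clk=0
  Δ1: clk:0→1
  Δ2: w3:1→0
  Δ3: w5:1→0
  (3Δ to stable)
t=3 Δ0: w6=0 w5=0 w3=0 w0=0 w2=0 w7=0 w1=0 w4=0 clk=1
  Δ1: clk:1→0
  (1Δ to stable)
t=4 Δ0: w6=0 w5=0 w3=0 w0=0 w2=0 w7=0 w1=0 w4=0 clk=0
  Δ1: clk:0→1
  (1Δ to stable)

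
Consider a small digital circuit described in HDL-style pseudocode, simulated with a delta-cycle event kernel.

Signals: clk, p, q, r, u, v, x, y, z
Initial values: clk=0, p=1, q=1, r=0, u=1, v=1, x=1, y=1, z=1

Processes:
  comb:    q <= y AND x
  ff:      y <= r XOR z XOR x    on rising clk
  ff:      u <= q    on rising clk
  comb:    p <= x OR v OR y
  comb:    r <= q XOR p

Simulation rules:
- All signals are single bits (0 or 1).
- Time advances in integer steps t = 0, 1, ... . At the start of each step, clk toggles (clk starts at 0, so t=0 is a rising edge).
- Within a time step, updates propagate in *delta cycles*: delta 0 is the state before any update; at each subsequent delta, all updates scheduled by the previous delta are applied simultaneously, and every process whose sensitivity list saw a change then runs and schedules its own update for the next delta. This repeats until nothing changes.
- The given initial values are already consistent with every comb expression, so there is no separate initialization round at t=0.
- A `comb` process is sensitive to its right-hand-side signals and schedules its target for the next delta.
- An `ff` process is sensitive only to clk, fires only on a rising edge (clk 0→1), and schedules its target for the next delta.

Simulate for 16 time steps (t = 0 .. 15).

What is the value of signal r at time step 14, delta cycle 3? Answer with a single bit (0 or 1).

t=0 Δ0: z=1 q=1 x=1 u=1 p=1 y=1 clk=0 v=1 r=0
  Δ1: clk:0→1
  Δ2: y:1→0
  Δ3: q:1→0
  Δ4: r:0→1
  (4Δ to stable)
t=1 Δ0: z=1 q=0 x=1 u=1 p=1 y=0 clk=1 v=1 r=1
  Δ1: clk:1→0
  (1Δ to stable)
t=2 Δ0: z=1 q=0 x=1 u=1 p=1 y=0 clk=0 v=1 r=1
  Δ1: clk:0→1
  Δ2: u:1→0, y:0→1
  Δ3: q:0→1
  Δ4: r:1→0
  (4Δ to stable)
t=3 Δ0: z=1 q=1 x=1 u=0 p=1 y=1 clk=1 v=1 r=0
  Δ1: clk:1→0
  (1Δ to stable)
t=4 Δ0: z=1 q=1 x=1 u=0 p=1 y=1 clk=0 v=1 r=0
  Δ1: clk:0→1
  Δ2: u:0→1, y:1→0
  Δ3: q:1→0
  Δ4: r:0→1
  (4Δ to stable)
t=5 Δ0: z=1 q=0 x=1 u=1 p=1 y=0 clk=1 v=1 r=1
  Δ1: clk:1→0
  (1Δ to stable)
t=6 Δ0: z=1 q=0 x=1 u=1 p=1 y=0 clk=0 v=1 r=1
  Δ1: clk:0→1
  Δ2: u:1→0, y:0→1
  Δ3: q:0→1
  Δ4: r:1→0
  (4Δ to stable)
t=7 Δ0: z=1 q=1 x=1 u=0 p=1 y=1 clk=1 v=1 r=0
  Δ1: clk:1→0
  (1Δ to stable)
t=8 Δ0: z=1 q=1 x=1 u=0 p=1 y=1 clk=0 v=1 r=0
  Δ1: clk:0→1
  Δ2: u:0→1, y:1→0
  Δ3: q:1→0
  Δ4: r:0→1
  (4Δ to stable)
t=9 Δ0: z=1 q=0 x=1 u=1 p=1 y=0 clk=1 v=1 r=1
  Δ1: clk:1→0
  (1Δ to stable)
t=10 Δ0: z=1 q=0 x=1 u=1 p=1 y=0 clk=0 v=1 r=1
  Δ1: clk:0→1
  Δ2: u:1→0, y:0→1
  Δ3: q:0→1
  Δ4: r:1→0
  (4Δ to stable)
t=11 Δ0: z=1 q=1 x=1 u=0 p=1 y=1 clk=1 v=1 r=0
  Δ1: clk:1→0
  (1Δ to stable)
t=12 Δ0: z=1 q=1 x=1 u=0 p=1 y=1 clk=0 v=1 r=0
  Δ1: clk:0→1
  Δ2: u:0→1, y:1→0
  Δ3: q:1→0
  Δ4: r:0→1
  (4Δ to stable)
t=13 Δ0: z=1 q=0 x=1 u=1 p=1 y=0 clk=1 v=1 r=1
  Δ1: clk:1→0
  (1Δ to stable)
t=14 Δ0: z=1 q=0 x=1 u=1 p=1 y=0 clk=0 v=1 r=1
  Δ1: clk:0→1
  Δ2: u:1→0, y:0→1
  Δ3: q:0→1
  Δ4: r:1→0
  (4Δ to stable)
t=15 Δ0: z=1 q=1 x=1 u=0 p=1 y=1 clk=1 v=1 r=0
  Δ1: clk:1→0
  (1Δ to stable)

1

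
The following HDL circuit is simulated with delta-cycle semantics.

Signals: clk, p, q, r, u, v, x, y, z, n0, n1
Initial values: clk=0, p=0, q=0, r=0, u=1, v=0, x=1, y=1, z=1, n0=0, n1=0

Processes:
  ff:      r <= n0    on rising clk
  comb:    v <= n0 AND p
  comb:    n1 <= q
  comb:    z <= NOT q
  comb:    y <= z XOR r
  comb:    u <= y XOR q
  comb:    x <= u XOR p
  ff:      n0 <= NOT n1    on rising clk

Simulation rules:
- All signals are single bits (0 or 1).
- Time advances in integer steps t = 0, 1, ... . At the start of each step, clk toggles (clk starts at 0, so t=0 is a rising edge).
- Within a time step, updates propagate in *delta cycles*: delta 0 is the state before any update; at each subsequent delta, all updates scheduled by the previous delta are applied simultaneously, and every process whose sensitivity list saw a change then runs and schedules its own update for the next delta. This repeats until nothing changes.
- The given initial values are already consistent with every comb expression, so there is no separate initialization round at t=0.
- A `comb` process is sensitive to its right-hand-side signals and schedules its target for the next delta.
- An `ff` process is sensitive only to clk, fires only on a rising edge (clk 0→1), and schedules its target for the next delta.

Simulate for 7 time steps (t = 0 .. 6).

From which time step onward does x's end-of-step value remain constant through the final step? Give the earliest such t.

2

t=0 Δ0: clk=0 u=1 p=0 y=1 r=0 n0=0 n1=0 x=1 z=1 v=0 q=0
  Δ1: clk:0→1
  Δ2: n0:0→1
  (2Δ to stable)
t=1 Δ0: clk=1 u=1 p=0 y=1 r=0 n0=1 n1=0 x=1 z=1 v=0 q=0
  Δ1: clk:1→0
  (1Δ to stable)
t=2 Δ0: clk=0 u=1 p=0 y=1 r=0 n0=1 n1=0 x=1 z=1 v=0 q=0
  Δ1: clk:0→1
  Δ2: r:0→1
  Δ3: y:1→0
  Δ4: u:1→0
  Δ5: x:1→0
  (5Δ to stable)
t=3 Δ0: clk=1 u=0 p=0 y=0 r=1 n0=1 n1=0 x=0 z=1 v=0 q=0
  Δ1: clk:1→0
  (1Δ to stable)
t=4 Δ0: clk=0 u=0 p=0 y=0 r=1 n0=1 n1=0 x=0 z=1 v=0 q=0
  Δ1: clk:0→1
  (1Δ to stable)
t=5 Δ0: clk=1 u=0 p=0 y=0 r=1 n0=1 n1=0 x=0 z=1 v=0 q=0
  Δ1: clk:1→0
  (1Δ to stable)
t=6 Δ0: clk=0 u=0 p=0 y=0 r=1 n0=1 n1=0 x=0 z=1 v=0 q=0
  Δ1: clk:0→1
  (1Δ to stable)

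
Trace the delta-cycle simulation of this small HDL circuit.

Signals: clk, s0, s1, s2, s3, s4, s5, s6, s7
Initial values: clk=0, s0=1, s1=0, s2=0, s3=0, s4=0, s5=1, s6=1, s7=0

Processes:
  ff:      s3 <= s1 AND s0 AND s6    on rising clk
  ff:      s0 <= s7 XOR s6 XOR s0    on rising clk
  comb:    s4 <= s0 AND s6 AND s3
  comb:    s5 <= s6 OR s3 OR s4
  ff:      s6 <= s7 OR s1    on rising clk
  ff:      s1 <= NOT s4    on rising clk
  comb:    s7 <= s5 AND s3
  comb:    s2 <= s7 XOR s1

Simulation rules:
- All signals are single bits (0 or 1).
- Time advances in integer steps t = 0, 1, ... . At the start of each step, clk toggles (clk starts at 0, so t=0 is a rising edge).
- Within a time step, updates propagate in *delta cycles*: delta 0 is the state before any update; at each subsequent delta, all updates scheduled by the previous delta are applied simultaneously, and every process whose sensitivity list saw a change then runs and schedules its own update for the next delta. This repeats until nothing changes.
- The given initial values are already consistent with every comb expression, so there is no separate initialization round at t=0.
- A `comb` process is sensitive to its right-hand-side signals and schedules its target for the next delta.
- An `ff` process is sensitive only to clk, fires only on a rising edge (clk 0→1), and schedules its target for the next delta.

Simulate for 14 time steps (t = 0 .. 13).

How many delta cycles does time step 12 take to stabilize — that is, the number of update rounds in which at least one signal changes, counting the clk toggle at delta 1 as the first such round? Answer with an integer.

4

t=0 Δ0: s1=0 clk=0 s2=0 s5=1 s6=1 s7=0 s4=0 s3=0 s0=1
  Δ1: clk:0→1
  Δ2: s1:0→1, s6:1→0, s0:1→0
  Δ3: s2:0→1, s5:1→0
  (3Δ to stable)
t=1 Δ0: s1=1 clk=1 s2=1 s5=0 s6=0 s7=0 s4=0 s3=0 s0=0
  Δ1: clk:1→0
  (1Δ to stable)
t=2 Δ0: s1=1 clk=0 s2=1 s5=0 s6=0 s7=0 s4=0 s3=0 s0=0
  Δ1: clk:0→1
  Δ2: s6:0→1
  Δ3: s5:0→1
  (3Δ to stable)
t=3 Δ0: s1=1 clk=1 s2=1 s5=1 s6=1 s7=0 s4=0 s3=0 s0=0
  Δ1: clk:1→0
  (1Δ to stable)
t=4 Δ0: s1=1 clk=0 s2=1 s5=1 s6=1 s7=0 s4=0 s3=0 s0=0
  Δ1: clk:0→1
  Δ2: s0:0→1
  (2Δ to stable)
t=5 Δ0: s1=1 clk=1 s2=1 s5=1 s6=1 s7=0 s4=0 s3=0 s0=1
  Δ1: clk:1→0
  (1Δ to stable)
t=6 Δ0: s1=1 clk=0 s2=1 s5=1 s6=1 s7=0 s4=0 s3=0 s0=1
  Δ1: clk:0→1
  Δ2: s3:0→1, s0:1→0
  Δ3: s7:0→1
  Δ4: s2:1→0
  (4Δ to stable)
t=7 Δ0: s1=1 clk=1 s2=0 s5=1 s6=1 s7=1 s4=0 s3=1 s0=0
  Δ1: clk:1→0
  (1Δ to stable)
t=8 Δ0: s1=1 clk=0 s2=0 s5=1 s6=1 s7=1 s4=0 s3=1 s0=0
  Δ1: clk:0→1
  Δ2: s3:1→0
  Δ3: s7:1→0
  Δ4: s2:0→1
  (4Δ to stable)
t=9 Δ0: s1=1 clk=1 s2=1 s5=1 s6=1 s7=0 s4=0 s3=0 s0=0
  Δ1: clk:1→0
  (1Δ to stable)
t=10 Δ0: s1=1 clk=0 s2=1 s5=1 s6=1 s7=0 s4=0 s3=0 s0=0
  Δ1: clk:0→1
  Δ2: s0:0→1
  (2Δ to stable)
t=11 Δ0: s1=1 clk=1 s2=1 s5=1 s6=1 s7=0 s4=0 s3=0 s0=1
  Δ1: clk:1→0
  (1Δ to stable)
t=12 Δ0: s1=1 clk=0 s2=1 s5=1 s6=1 s7=0 s4=0 s3=0 s0=1
  Δ1: clk:0→1
  Δ2: s3:0→1, s0:1→0
  Δ3: s7:0→1
  Δ4: s2:1→0
  (4Δ to stable)
t=13 Δ0: s1=1 clk=1 s2=0 s5=1 s6=1 s7=1 s4=0 s3=1 s0=0
  Δ1: clk:1→0
  (1Δ to stable)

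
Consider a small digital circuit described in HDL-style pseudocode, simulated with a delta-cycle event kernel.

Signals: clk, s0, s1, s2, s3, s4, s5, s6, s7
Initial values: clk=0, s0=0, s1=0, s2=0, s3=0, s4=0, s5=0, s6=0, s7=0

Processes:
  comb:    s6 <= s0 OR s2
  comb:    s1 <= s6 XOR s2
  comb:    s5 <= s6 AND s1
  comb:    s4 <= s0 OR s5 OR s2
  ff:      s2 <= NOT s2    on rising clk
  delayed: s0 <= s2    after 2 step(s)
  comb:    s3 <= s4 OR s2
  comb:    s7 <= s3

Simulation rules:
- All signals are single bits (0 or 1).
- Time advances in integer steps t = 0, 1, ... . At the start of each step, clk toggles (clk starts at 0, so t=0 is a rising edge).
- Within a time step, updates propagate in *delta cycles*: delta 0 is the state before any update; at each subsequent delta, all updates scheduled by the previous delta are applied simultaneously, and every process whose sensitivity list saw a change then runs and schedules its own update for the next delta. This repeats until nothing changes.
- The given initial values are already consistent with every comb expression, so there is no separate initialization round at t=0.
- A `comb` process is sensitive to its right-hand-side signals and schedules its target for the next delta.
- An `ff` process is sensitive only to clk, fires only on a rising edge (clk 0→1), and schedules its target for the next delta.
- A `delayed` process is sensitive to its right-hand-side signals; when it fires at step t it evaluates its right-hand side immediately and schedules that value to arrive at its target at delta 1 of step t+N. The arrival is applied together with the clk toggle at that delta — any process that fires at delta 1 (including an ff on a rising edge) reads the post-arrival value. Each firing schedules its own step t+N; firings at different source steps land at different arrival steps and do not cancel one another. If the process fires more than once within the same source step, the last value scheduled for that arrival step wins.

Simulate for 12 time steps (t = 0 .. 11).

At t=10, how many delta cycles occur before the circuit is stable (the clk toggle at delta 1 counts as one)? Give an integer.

t0.Δ0 s4=0 s0=0 s6=0 s3=0 s1=0 s5=0 s2=0 clk=0 s7=0
t0.Δ1 s4=0 s0=0 s6=0 s3=0 s1=0 s5=0 s2=0 clk=1 s7=0
t0.Δ2 s4=0 s0=0 s6=0 s3=0 s1=0 s5=0 s2=1 clk=1 s7=0
t0.Δ3 s4=1 s0=0 s6=1 s3=1 s1=1 s5=0 s2=1 clk=1 s7=0
t0.Δ4 s4=1 s0=0 s6=1 s3=1 s1=0 s5=1 s2=1 clk=1 s7=1
t0.Δ5 s4=1 s0=0 s6=1 s3=1 s1=0 s5=0 s2=1 clk=1 s7=1
t1.Δ0 s4=1 s0=0 s6=1 s3=1 s1=0 s5=0 s2=1 clk=1 s7=1
t1.Δ1 s4=1 s0=0 s6=1 s3=1 s1=0 s5=0 s2=1 clk=0 s7=1
t2.Δ0 s4=1 s0=0 s6=1 s3=1 s1=0 s5=0 s2=1 clk=0 s7=1
t2.Δ1 s4=1 s0=1 s6=1 s3=1 s1=0 s5=0 s2=1 clk=1 s7=1
t2.Δ2 s4=1 s0=1 s6=1 s3=1 s1=0 s5=0 s2=0 clk=1 s7=1
t2.Δ3 s4=1 s0=1 s6=1 s3=1 s1=1 s5=0 s2=0 clk=1 s7=1
t2.Δ4 s4=1 s0=1 s6=1 s3=1 s1=1 s5=1 s2=0 clk=1 s7=1
t3.Δ0 s4=1 s0=1 s6=1 s3=1 s1=1 s5=1 s2=0 clk=1 s7=1
t3.Δ1 s4=1 s0=1 s6=1 s3=1 s1=1 s5=1 s2=0 clk=0 s7=1
t4.Δ0 s4=1 s0=1 s6=1 s3=1 s1=1 s5=1 s2=0 clk=0 s7=1
t4.Δ1 s4=1 s0=0 s6=1 s3=1 s1=1 s5=1 s2=0 clk=1 s7=1
t4.Δ2 s4=1 s0=0 s6=0 s3=1 s1=1 s5=1 s2=1 clk=1 s7=1
t4.Δ3 s4=1 s0=0 s6=1 s3=1 s1=1 s5=0 s2=1 clk=1 s7=1
t4.Δ4 s4=1 s0=0 s6=1 s3=1 s1=0 s5=1 s2=1 clk=1 s7=1
t4.Δ5 s4=1 s0=0 s6=1 s3=1 s1=0 s5=0 s2=1 clk=1 s7=1
t5.Δ0 s4=1 s0=0 s6=1 s3=1 s1=0 s5=0 s2=1 clk=1 s7=1
t5.Δ1 s4=1 s0=0 s6=1 s3=1 s1=0 s5=0 s2=1 clk=0 s7=1
t6.Δ0 s4=1 s0=0 s6=1 s3=1 s1=0 s5=0 s2=1 clk=0 s7=1
t6.Δ1 s4=1 s0=1 s6=1 s3=1 s1=0 s5=0 s2=1 clk=1 s7=1
t6.Δ2 s4=1 s0=1 s6=1 s3=1 s1=0 s5=0 s2=0 clk=1 s7=1
t6.Δ3 s4=1 s0=1 s6=1 s3=1 s1=1 s5=0 s2=0 clk=1 s7=1
t6.Δ4 s4=1 s0=1 s6=1 s3=1 s1=1 s5=1 s2=0 clk=1 s7=1
t7.Δ0 s4=1 s0=1 s6=1 s3=1 s1=1 s5=1 s2=0 clk=1 s7=1
t7.Δ1 s4=1 s0=1 s6=1 s3=1 s1=1 s5=1 s2=0 clk=0 s7=1
t8.Δ0 s4=1 s0=1 s6=1 s3=1 s1=1 s5=1 s2=0 clk=0 s7=1
t8.Δ1 s4=1 s0=0 s6=1 s3=1 s1=1 s5=1 s2=0 clk=1 s7=1
t8.Δ2 s4=1 s0=0 s6=0 s3=1 s1=1 s5=1 s2=1 clk=1 s7=1
t8.Δ3 s4=1 s0=0 s6=1 s3=1 s1=1 s5=0 s2=1 clk=1 s7=1
t8.Δ4 s4=1 s0=0 s6=1 s3=1 s1=0 s5=1 s2=1 clk=1 s7=1
t8.Δ5 s4=1 s0=0 s6=1 s3=1 s1=0 s5=0 s2=1 clk=1 s7=1
t9.Δ0 s4=1 s0=0 s6=1 s3=1 s1=0 s5=0 s2=1 clk=1 s7=1
t9.Δ1 s4=1 s0=0 s6=1 s3=1 s1=0 s5=0 s2=1 clk=0 s7=1
t10.Δ0 s4=1 s0=0 s6=1 s3=1 s1=0 s5=0 s2=1 clk=0 s7=1
t10.Δ1 s4=1 s0=1 s6=1 s3=1 s1=0 s5=0 s2=1 clk=1 s7=1
t10.Δ2 s4=1 s0=1 s6=1 s3=1 s1=0 s5=0 s2=0 clk=1 s7=1
t10.Δ3 s4=1 s0=1 s6=1 s3=1 s1=1 s5=0 s2=0 clk=1 s7=1
t10.Δ4 s4=1 s0=1 s6=1 s3=1 s1=1 s5=1 s2=0 clk=1 s7=1
t11.Δ0 s4=1 s0=1 s6=1 s3=1 s1=1 s5=1 s2=0 clk=1 s7=1
t11.Δ1 s4=1 s0=1 s6=1 s3=1 s1=1 s5=1 s2=0 clk=0 s7=1

4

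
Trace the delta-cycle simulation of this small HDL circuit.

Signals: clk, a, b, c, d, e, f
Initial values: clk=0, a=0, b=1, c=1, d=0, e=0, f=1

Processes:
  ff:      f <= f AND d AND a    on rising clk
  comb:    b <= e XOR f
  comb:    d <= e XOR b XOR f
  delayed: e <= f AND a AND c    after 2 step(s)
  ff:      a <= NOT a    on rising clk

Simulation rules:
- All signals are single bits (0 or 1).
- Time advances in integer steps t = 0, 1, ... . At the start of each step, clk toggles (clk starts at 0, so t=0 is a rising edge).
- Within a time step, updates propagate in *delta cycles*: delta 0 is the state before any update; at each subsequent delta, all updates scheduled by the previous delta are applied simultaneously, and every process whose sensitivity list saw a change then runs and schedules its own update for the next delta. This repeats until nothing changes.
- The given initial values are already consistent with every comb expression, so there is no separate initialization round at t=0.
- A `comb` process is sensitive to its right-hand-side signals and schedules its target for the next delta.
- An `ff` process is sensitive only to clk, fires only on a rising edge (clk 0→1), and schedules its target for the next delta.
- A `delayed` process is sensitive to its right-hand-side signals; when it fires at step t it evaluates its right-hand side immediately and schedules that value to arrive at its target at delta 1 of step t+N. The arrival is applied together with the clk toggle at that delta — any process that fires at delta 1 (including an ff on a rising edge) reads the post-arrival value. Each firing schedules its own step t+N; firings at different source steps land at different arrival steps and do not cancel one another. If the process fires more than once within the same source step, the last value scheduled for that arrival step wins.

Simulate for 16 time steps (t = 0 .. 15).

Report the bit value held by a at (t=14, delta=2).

0

[bits: c,a,d,clk,b,f,e]
t=0: Δ0=1000110 Δ1=1001110 Δ2=1101100 Δ3=1111000 Δ4=1101000 | 4Δ
t=1: Δ0=1101000 Δ1=1100000 | 1Δ
t=2: Δ0=1100000 Δ1=1101000 Δ2=1001000 | 2Δ
t=3: Δ0=1001000 Δ1=1000000 | 1Δ
t=4: Δ0=1000000 Δ1=1001000 Δ2=1101000 | 2Δ
t=5: Δ0=1101000 Δ1=1100000 | 1Δ
t=6: Δ0=1100000 Δ1=1101000 Δ2=1001000 | 2Δ
t=7: Δ0=1001000 Δ1=1000000 | 1Δ
t=8: Δ0=1000000 Δ1=1001000 Δ2=1101000 | 2Δ
t=9: Δ0=1101000 Δ1=1100000 | 1Δ
t=10: Δ0=1100000 Δ1=1101000 Δ2=1001000 | 2Δ
t=11: Δ0=1001000 Δ1=1000000 | 1Δ
t=12: Δ0=1000000 Δ1=1001000 Δ2=1101000 | 2Δ
t=13: Δ0=1101000 Δ1=1100000 | 1Δ
t=14: Δ0=1100000 Δ1=1101000 Δ2=1001000 | 2Δ
t=15: Δ0=1001000 Δ1=1000000 | 1Δ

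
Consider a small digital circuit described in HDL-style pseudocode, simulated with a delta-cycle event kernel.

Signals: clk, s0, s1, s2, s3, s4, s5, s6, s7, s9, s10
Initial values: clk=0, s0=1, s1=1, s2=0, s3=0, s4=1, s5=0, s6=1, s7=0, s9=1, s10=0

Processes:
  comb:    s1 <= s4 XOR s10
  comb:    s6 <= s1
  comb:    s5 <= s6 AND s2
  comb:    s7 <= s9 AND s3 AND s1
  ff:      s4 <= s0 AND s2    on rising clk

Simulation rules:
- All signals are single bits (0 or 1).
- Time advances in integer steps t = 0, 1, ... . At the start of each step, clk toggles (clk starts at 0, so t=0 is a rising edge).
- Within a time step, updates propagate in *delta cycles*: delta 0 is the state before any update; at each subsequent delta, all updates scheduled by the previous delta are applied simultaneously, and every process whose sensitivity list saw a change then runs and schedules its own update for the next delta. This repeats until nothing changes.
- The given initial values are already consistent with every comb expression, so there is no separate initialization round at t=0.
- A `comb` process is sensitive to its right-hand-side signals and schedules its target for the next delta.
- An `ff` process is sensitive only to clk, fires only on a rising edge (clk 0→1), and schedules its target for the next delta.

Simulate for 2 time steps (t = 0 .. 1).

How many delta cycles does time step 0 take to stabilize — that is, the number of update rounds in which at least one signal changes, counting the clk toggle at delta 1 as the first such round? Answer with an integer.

4

t0.Δ0 s5=0 s2=0 clk=0 s9=1 s6=1 s4=1 s0=1 s10=0 s1=1 s7=0 s3=0
t0.Δ1 s5=0 s2=0 clk=1 s9=1 s6=1 s4=1 s0=1 s10=0 s1=1 s7=0 s3=0
t0.Δ2 s5=0 s2=0 clk=1 s9=1 s6=1 s4=0 s0=1 s10=0 s1=1 s7=0 s3=0
t0.Δ3 s5=0 s2=0 clk=1 s9=1 s6=1 s4=0 s0=1 s10=0 s1=0 s7=0 s3=0
t0.Δ4 s5=0 s2=0 clk=1 s9=1 s6=0 s4=0 s0=1 s10=0 s1=0 s7=0 s3=0
t1.Δ0 s5=0 s2=0 clk=1 s9=1 s6=0 s4=0 s0=1 s10=0 s1=0 s7=0 s3=0
t1.Δ1 s5=0 s2=0 clk=0 s9=1 s6=0 s4=0 s0=1 s10=0 s1=0 s7=0 s3=0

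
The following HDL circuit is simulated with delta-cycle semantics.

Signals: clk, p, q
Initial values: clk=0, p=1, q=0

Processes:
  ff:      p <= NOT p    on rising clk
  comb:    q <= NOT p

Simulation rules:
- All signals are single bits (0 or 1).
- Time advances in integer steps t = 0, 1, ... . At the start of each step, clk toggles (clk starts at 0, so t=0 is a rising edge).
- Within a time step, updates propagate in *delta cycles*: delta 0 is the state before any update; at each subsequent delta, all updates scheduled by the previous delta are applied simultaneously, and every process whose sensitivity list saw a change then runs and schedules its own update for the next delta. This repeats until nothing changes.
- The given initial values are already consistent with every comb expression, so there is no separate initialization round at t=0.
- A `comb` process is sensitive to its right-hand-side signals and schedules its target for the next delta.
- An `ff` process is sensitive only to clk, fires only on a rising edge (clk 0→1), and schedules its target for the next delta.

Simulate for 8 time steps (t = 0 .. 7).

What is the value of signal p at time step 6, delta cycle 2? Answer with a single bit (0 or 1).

1

t0.Δ0 q=0 p=1 clk=0
t0.Δ1 q=0 p=1 clk=1
t0.Δ2 q=0 p=0 clk=1
t0.Δ3 q=1 p=0 clk=1
t1.Δ0 q=1 p=0 clk=1
t1.Δ1 q=1 p=0 clk=0
t2.Δ0 q=1 p=0 clk=0
t2.Δ1 q=1 p=0 clk=1
t2.Δ2 q=1 p=1 clk=1
t2.Δ3 q=0 p=1 clk=1
t3.Δ0 q=0 p=1 clk=1
t3.Δ1 q=0 p=1 clk=0
t4.Δ0 q=0 p=1 clk=0
t4.Δ1 q=0 p=1 clk=1
t4.Δ2 q=0 p=0 clk=1
t4.Δ3 q=1 p=0 clk=1
t5.Δ0 q=1 p=0 clk=1
t5.Δ1 q=1 p=0 clk=0
t6.Δ0 q=1 p=0 clk=0
t6.Δ1 q=1 p=0 clk=1
t6.Δ2 q=1 p=1 clk=1
t6.Δ3 q=0 p=1 clk=1
t7.Δ0 q=0 p=1 clk=1
t7.Δ1 q=0 p=1 clk=0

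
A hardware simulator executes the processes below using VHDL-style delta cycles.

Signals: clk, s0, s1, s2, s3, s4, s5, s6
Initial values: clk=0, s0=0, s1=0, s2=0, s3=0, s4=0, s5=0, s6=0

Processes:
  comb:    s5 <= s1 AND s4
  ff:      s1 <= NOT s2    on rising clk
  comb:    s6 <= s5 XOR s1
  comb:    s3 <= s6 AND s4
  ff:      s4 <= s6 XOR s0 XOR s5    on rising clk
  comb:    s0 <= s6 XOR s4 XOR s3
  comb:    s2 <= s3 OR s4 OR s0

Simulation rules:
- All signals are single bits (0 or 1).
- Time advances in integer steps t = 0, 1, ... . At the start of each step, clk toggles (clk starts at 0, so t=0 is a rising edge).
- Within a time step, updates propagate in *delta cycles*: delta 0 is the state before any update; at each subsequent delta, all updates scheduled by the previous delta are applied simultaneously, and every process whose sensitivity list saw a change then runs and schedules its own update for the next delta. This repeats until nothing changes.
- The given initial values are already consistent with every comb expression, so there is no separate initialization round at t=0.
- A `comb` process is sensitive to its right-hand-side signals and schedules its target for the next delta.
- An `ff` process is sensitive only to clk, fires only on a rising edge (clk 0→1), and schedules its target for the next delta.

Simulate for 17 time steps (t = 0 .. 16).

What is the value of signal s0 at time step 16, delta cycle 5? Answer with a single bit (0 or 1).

t=0 Δ0: s5=0 s1=0 clk=0 s6=0 s0=0 s3=0 s2=0 s4=0
  Δ1: clk:0→1
  Δ2: s1:0→1
  Δ3: s6:0→1
  Δ4: s0:0→1
  Δ5: s2:0→1
  (5Δ to stable)
t=1 Δ0: s5=0 s1=1 clk=1 s6=1 s0=1 s3=0 s2=1 s4=0
  Δ1: clk:1→0
  (1Δ to stable)
t=2 Δ0: s5=0 s1=1 clk=0 s6=1 s0=1 s3=0 s2=1 s4=0
  Δ1: clk:0→1
  Δ2: s1:1→0
  Δ3: s6:1→0
  Δ4: s0:1→0
  Δ5: s2:1→0
  (5Δ to stable)
t=3 Δ0: s5=0 s1=0 clk=1 s6=0 s0=0 s3=0 s2=0 s4=0
  Δ1: clk:1→0
  (1Δ to stable)
t=4 Δ0: s5=0 s1=0 clk=0 s6=0 s0=0 s3=0 s2=0 s4=0
  Δ1: clk:0→1
  Δ2: s1:0→1
  Δ3: s6:0→1
  Δ4: s0:0→1
  Δ5: s2:0→1
  (5Δ to stable)
t=5 Δ0: s5=0 s1=1 clk=1 s6=1 s0=1 s3=0 s2=1 s4=0
  Δ1: clk:1→0
  (1Δ to stable)
t=6 Δ0: s5=0 s1=1 clk=0 s6=1 s0=1 s3=0 s2=1 s4=0
  Δ1: clk:0→1
  Δ2: s1:1→0
  Δ3: s6:1→0
  Δ4: s0:1→0
  Δ5: s2:1→0
  (5Δ to stable)
t=7 Δ0: s5=0 s1=0 clk=1 s6=0 s0=0 s3=0 s2=0 s4=0
  Δ1: clk:1→0
  (1Δ to stable)
t=8 Δ0: s5=0 s1=0 clk=0 s6=0 s0=0 s3=0 s2=0 s4=0
  Δ1: clk:0→1
  Δ2: s1:0→1
  Δ3: s6:0→1
  Δ4: s0:0→1
  Δ5: s2:0→1
  (5Δ to stable)
t=9 Δ0: s5=0 s1=1 clk=1 s6=1 s0=1 s3=0 s2=1 s4=0
  Δ1: clk:1→0
  (1Δ to stable)
t=10 Δ0: s5=0 s1=1 clk=0 s6=1 s0=1 s3=0 s2=1 s4=0
  Δ1: clk:0→1
  Δ2: s1:1→0
  Δ3: s6:1→0
  Δ4: s0:1→0
  Δ5: s2:1→0
  (5Δ to stable)
t=11 Δ0: s5=0 s1=0 clk=1 s6=0 s0=0 s3=0 s2=0 s4=0
  Δ1: clk:1→0
  (1Δ to stable)
t=12 Δ0: s5=0 s1=0 clk=0 s6=0 s0=0 s3=0 s2=0 s4=0
  Δ1: clk:0→1
  Δ2: s1:0→1
  Δ3: s6:0→1
  Δ4: s0:0→1
  Δ5: s2:0→1
  (5Δ to stable)
t=13 Δ0: s5=0 s1=1 clk=1 s6=1 s0=1 s3=0 s2=1 s4=0
  Δ1: clk:1→0
  (1Δ to stable)
t=14 Δ0: s5=0 s1=1 clk=0 s6=1 s0=1 s3=0 s2=1 s4=0
  Δ1: clk:0→1
  Δ2: s1:1→0
  Δ3: s6:1→0
  Δ4: s0:1→0
  Δ5: s2:1→0
  (5Δ to stable)
t=15 Δ0: s5=0 s1=0 clk=1 s6=0 s0=0 s3=0 s2=0 s4=0
  Δ1: clk:1→0
  (1Δ to stable)
t=16 Δ0: s5=0 s1=0 clk=0 s6=0 s0=0 s3=0 s2=0 s4=0
  Δ1: clk:0→1
  Δ2: s1:0→1
  Δ3: s6:0→1
  Δ4: s0:0→1
  Δ5: s2:0→1
  (5Δ to stable)

1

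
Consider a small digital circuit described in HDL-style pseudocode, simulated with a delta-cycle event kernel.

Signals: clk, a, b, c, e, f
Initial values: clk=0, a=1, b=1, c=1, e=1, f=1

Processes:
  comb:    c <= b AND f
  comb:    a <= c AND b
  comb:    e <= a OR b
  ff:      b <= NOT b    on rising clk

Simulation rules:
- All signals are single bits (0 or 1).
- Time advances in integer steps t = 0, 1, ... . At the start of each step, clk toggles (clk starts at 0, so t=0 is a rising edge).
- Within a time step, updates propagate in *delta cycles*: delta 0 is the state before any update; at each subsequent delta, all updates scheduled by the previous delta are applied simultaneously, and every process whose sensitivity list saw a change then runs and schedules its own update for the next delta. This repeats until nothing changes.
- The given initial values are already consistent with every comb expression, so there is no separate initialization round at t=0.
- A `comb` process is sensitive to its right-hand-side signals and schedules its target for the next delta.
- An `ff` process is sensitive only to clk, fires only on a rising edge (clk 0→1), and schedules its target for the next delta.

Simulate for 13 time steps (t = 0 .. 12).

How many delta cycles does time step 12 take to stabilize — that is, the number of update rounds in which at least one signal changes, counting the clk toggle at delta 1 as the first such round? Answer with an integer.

[bits: clk,f,b,e,a,c]
t=0: Δ0=011111 Δ1=111111 Δ2=110111 Δ3=110100 Δ4=110000 | 4Δ
t=1: Δ0=110000 Δ1=010000 | 1Δ
t=2: Δ0=010000 Δ1=110000 Δ2=111000 Δ3=111101 Δ4=111111 | 4Δ
t=3: Δ0=111111 Δ1=011111 | 1Δ
t=4: Δ0=011111 Δ1=111111 Δ2=110111 Δ3=110100 Δ4=110000 | 4Δ
t=5: Δ0=110000 Δ1=010000 | 1Δ
t=6: Δ0=010000 Δ1=110000 Δ2=111000 Δ3=111101 Δ4=111111 | 4Δ
t=7: Δ0=111111 Δ1=011111 | 1Δ
t=8: Δ0=011111 Δ1=111111 Δ2=110111 Δ3=110100 Δ4=110000 | 4Δ
t=9: Δ0=110000 Δ1=010000 | 1Δ
t=10: Δ0=010000 Δ1=110000 Δ2=111000 Δ3=111101 Δ4=111111 | 4Δ
t=11: Δ0=111111 Δ1=011111 | 1Δ
t=12: Δ0=011111 Δ1=111111 Δ2=110111 Δ3=110100 Δ4=110000 | 4Δ

4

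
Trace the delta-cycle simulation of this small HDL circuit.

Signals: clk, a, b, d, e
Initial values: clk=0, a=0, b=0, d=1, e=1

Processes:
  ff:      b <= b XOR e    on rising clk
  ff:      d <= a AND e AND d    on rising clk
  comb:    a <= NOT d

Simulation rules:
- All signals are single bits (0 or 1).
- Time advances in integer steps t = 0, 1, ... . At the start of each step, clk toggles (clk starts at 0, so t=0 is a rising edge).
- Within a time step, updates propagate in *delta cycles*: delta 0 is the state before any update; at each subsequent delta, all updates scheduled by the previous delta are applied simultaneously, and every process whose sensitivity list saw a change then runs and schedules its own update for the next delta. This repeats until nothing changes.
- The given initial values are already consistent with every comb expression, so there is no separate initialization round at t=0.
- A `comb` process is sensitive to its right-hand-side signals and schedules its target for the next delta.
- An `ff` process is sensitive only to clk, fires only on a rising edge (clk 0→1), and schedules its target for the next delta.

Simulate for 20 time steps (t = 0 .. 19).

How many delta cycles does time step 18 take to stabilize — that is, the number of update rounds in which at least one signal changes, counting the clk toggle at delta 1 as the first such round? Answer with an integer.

t=0 Δ0: a=0 d=1 e=1 b=0 clk=0
  Δ1: clk:0→1
  Δ2: d:1→0, b:0→1
  Δ3: a:0→1
  (3Δ to stable)
t=1 Δ0: a=1 d=0 e=1 b=1 clk=1
  Δ1: clk:1→0
  (1Δ to stable)
t=2 Δ0: a=1 d=0 e=1 b=1 clk=0
  Δ1: clk:0→1
  Δ2: b:1→0
  (2Δ to stable)
t=3 Δ0: a=1 d=0 e=1 b=0 clk=1
  Δ1: clk:1→0
  (1Δ to stable)
t=4 Δ0: a=1 d=0 e=1 b=0 clk=0
  Δ1: clk:0→1
  Δ2: b:0→1
  (2Δ to stable)
t=5 Δ0: a=1 d=0 e=1 b=1 clk=1
  Δ1: clk:1→0
  (1Δ to stable)
t=6 Δ0: a=1 d=0 e=1 b=1 clk=0
  Δ1: clk:0→1
  Δ2: b:1→0
  (2Δ to stable)
t=7 Δ0: a=1 d=0 e=1 b=0 clk=1
  Δ1: clk:1→0
  (1Δ to stable)
t=8 Δ0: a=1 d=0 e=1 b=0 clk=0
  Δ1: clk:0→1
  Δ2: b:0→1
  (2Δ to stable)
t=9 Δ0: a=1 d=0 e=1 b=1 clk=1
  Δ1: clk:1→0
  (1Δ to stable)
t=10 Δ0: a=1 d=0 e=1 b=1 clk=0
  Δ1: clk:0→1
  Δ2: b:1→0
  (2Δ to stable)
t=11 Δ0: a=1 d=0 e=1 b=0 clk=1
  Δ1: clk:1→0
  (1Δ to stable)
t=12 Δ0: a=1 d=0 e=1 b=0 clk=0
  Δ1: clk:0→1
  Δ2: b:0→1
  (2Δ to stable)
t=13 Δ0: a=1 d=0 e=1 b=1 clk=1
  Δ1: clk:1→0
  (1Δ to stable)
t=14 Δ0: a=1 d=0 e=1 b=1 clk=0
  Δ1: clk:0→1
  Δ2: b:1→0
  (2Δ to stable)
t=15 Δ0: a=1 d=0 e=1 b=0 clk=1
  Δ1: clk:1→0
  (1Δ to stable)
t=16 Δ0: a=1 d=0 e=1 b=0 clk=0
  Δ1: clk:0→1
  Δ2: b:0→1
  (2Δ to stable)
t=17 Δ0: a=1 d=0 e=1 b=1 clk=1
  Δ1: clk:1→0
  (1Δ to stable)
t=18 Δ0: a=1 d=0 e=1 b=1 clk=0
  Δ1: clk:0→1
  Δ2: b:1→0
  (2Δ to stable)
t=19 Δ0: a=1 d=0 e=1 b=0 clk=1
  Δ1: clk:1→0
  (1Δ to stable)

2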